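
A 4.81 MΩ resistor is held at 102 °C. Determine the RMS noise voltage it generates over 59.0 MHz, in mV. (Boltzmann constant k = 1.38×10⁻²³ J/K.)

T = 102 °C + 273.15 = 375.15 K
V_n = √(4kTRB)
4kTRB = 4 × 1.38×10⁻²³ × 375.15 × 4.81×10⁶ × 5.90×10⁷ = 5.88×10⁻⁶ V²
V_n = √(5.88×10⁻⁶) = 2.42×10⁻³ V = 2.42 mV

2.42 mV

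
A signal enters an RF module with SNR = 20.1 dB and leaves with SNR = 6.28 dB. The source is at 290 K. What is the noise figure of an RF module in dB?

13.82 dB

NF (dB) = SNR_in(dB) − SNR_out(dB) when the source is at T₀
NF = 20.1 − 6.28 = 13.82 dB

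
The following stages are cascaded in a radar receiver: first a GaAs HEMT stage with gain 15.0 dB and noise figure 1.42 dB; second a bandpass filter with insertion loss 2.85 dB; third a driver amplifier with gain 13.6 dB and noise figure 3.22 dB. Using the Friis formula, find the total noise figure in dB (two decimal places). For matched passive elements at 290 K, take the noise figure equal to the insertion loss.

1.71 dB

Convert to linear (a loss of L dB is a gain of −L dB): F_i = 10^(NF_i/10), G_i = 10^(G_i,dB/10)
  Stage 1: F_1 = 10^(1.42/10) = 1.387, G_1 = 10^(15.0/10) = 31.62
  Stage 2: F_2 = 10^(2.85/10) = 1.928, G_2 = 10^(−2.85/10) = 0.5188
  Stage 3: F_3 = 10^(3.22/10) = 2.099, G_3 = 10^(13.6/10) = 22.91
Friis cascade:
  F = 1.387 + (1.928 − 1)/31.62 + (2.099 − 1)/16.41 = 1.483
NF = 10 log₁₀(1.483) = 1.71 dB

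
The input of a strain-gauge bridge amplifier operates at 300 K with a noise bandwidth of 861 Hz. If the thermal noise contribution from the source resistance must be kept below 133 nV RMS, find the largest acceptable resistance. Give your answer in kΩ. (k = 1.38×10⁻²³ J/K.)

Johnson–Nyquist: V_n = √(4kTRB) ⇒ R = V_n² / (4kTB)
4kTB = 4 × 1.38×10⁻²³ × 300 × 8.61×10² = 1.43×10⁻¹⁷
R = (1.33×10⁻⁷)² / 1.43×10⁻¹⁷ = 1.24×10³ Ω = 1.24 kΩ

1.24 kΩ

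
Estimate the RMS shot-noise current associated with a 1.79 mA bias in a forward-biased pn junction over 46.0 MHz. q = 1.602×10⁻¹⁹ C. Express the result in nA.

162 nA

I_n = √(2qI·B)
2qI·B = 2 × 1.602×10⁻¹⁹ × 1.79×10⁻³ × 4.60×10⁷ = 2.64×10⁻¹⁴ A²
I_n = √(2.64×10⁻¹⁴) = 1.62×10⁻⁷ A = 162 nA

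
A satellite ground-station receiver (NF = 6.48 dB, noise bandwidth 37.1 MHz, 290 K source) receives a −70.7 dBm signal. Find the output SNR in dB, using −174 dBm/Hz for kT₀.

21.1 dB

Noise floor: N = −174 + 10 log₁₀(B) + NF
10 log₁₀(3.71×10⁷) = 75.69 dB
N = −174 + 75.69 + 6.48 = −91.83 dBm
SNR = P_sig − N = −70.7 − (−91.83) = 21.13 dB → 21.1 dB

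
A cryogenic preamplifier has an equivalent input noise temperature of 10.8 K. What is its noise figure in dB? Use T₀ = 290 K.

F = 1 + T_e/T₀ = 1 + 10.8/290 = 1.03724
NF = 10 log₁₀(1.03724) = 0.159 dB

0.159 dB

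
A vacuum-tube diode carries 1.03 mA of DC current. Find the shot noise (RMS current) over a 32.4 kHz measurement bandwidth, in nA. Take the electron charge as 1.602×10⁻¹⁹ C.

3.27 nA

I_n = √(2qI·B)
2qI·B = 2 × 1.602×10⁻¹⁹ × 1.03×10⁻³ × 3.24×10⁴ = 1.07×10⁻¹⁷ A²
I_n = √(1.07×10⁻¹⁷) = 3.27×10⁻⁹ A = 3.27 nA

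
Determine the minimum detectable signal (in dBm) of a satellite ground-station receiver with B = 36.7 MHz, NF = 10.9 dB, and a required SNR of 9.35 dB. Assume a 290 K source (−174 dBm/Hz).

Sensitivity = −174 + 10 log₁₀(B) + NF + SNR_min
= −174 + 75.65 + 10.9 + 9.35
= −78.10 dBm → −78.1 dBm

−78.1 dBm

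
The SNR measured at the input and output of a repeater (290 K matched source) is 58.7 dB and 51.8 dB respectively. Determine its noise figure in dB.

NF (dB) = SNR_in(dB) − SNR_out(dB) when the source is at T₀
NF = 58.7 − 51.8 = 6.9 dB

6.9 dB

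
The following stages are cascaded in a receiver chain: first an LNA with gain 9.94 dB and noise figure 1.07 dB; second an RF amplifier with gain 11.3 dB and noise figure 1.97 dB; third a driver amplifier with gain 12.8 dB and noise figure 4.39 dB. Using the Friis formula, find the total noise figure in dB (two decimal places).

1.31 dB

Convert to linear (a loss of L dB is a gain of −L dB): F_i = 10^(NF_i/10), G_i = 10^(G_i,dB/10)
  Stage 1: F_1 = 10^(1.07/10) = 1.279, G_1 = 10^(9.94/10) = 9.863
  Stage 2: F_2 = 10^(1.97/10) = 1.574, G_2 = 10^(11.3/10) = 13.49
  Stage 3: F_3 = 10^(4.39/10) = 2.748, G_3 = 10^(12.8/10) = 19.05
Friis cascade:
  F = 1.279 + (1.574 − 1)/9.863 + (2.748 − 1)/133.0 = 1.351
NF = 10 log₁₀(1.351) = 1.31 dB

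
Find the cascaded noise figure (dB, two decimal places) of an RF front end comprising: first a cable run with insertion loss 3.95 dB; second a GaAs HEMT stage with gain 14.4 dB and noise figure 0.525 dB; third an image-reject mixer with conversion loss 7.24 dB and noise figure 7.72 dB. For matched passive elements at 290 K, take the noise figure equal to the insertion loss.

Convert to linear (a loss of L dB is a gain of −L dB): F_i = 10^(NF_i/10), G_i = 10^(G_i,dB/10)
  Stage 1: F_1 = 10^(3.95/10) = 2.483, G_1 = 10^(−3.95/10) = 0.4027
  Stage 2: F_2 = 10^(0.525/10) = 1.128, G_2 = 10^(14.4/10) = 27.54
  Stage 3: F_3 = 10^(7.72/10) = 5.916, G_3 = 10^(−7.24/10) = 0.1888
Friis cascade:
  F = 2.483 + (1.128 − 1)/0.4027 + (5.916 − 1)/11.09 = 3.245
NF = 10 log₁₀(3.245) = 5.11 dB

5.11 dB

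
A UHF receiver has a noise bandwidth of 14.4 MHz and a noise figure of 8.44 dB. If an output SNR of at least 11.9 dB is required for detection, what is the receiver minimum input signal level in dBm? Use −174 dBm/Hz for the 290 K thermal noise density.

−82.1 dBm

Sensitivity = −174 + 10 log₁₀(B) + NF + SNR_min
= −174 + 71.58 + 8.44 + 11.9
= −82.08 dBm → −82.1 dBm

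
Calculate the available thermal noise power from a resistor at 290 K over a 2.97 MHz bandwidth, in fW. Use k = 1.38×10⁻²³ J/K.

P_n = kTB = 1.38×10⁻²³ × 290 × 2.97×10⁶ = 1.19×10⁻¹⁴ W = 11.9 fW

11.9 fW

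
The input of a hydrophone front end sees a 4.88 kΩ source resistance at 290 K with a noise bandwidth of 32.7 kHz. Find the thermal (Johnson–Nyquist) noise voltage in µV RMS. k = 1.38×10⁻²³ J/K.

V_n = √(4kTRB)
4kTRB = 4 × 1.38×10⁻²³ × 290 × 4.88×10³ × 3.27×10⁴ = 2.55×10⁻¹² V²
V_n = √(2.55×10⁻¹²) = 1.60×10⁻⁶ V = 1.60 µV

1.60 µV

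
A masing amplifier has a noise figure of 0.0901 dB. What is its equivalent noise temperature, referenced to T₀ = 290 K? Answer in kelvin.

6.08 K

F = 10^(0.0901/10) = 1.02096
T_e = (F − 1)·T₀ = (1.02096 − 1) × 290 = 6.08 K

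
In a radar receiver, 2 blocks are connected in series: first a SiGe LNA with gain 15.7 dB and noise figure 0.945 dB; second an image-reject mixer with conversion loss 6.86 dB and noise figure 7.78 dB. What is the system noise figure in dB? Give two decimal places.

Convert to linear (a loss of L dB is a gain of −L dB): F_i = 10^(NF_i/10), G_i = 10^(G_i,dB/10)
  Stage 1: F_1 = 10^(0.945/10) = 1.243, G_1 = 10^(15.7/10) = 37.15
  Stage 2: F_2 = 10^(7.78/10) = 5.998, G_2 = 10^(−6.86/10) = 0.2061
Friis cascade:
  F = 1.243 + (5.998 − 1)/37.15 = 1.378
NF = 10 log₁₀(1.378) = 1.39 dB

1.39 dB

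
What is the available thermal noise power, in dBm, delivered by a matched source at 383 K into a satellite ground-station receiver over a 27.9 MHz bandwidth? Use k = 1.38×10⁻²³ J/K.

P_n = kTB = 1.38×10⁻²³ × 383 × 2.79×10⁷ = 1.47×10⁻¹³ W
In dBm: 10 log₁₀(1.47×10⁻¹³ / 10⁻³) = −98.3 dBm

−98.3 dBm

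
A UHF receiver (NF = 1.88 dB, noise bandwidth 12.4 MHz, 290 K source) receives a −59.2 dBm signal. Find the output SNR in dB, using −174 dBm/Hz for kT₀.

42.0 dB

Noise floor: N = −174 + 10 log₁₀(B) + NF
10 log₁₀(1.24×10⁷) = 70.93 dB
N = −174 + 70.93 + 1.88 = −101.19 dBm
SNR = P_sig − N = −59.2 − (−101.19) = 41.99 dB → 42.0 dB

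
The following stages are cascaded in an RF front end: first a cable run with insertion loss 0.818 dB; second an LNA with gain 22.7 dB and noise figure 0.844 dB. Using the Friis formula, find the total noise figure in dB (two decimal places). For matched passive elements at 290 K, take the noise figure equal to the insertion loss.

Convert to linear (a loss of L dB is a gain of −L dB): F_i = 10^(NF_i/10), G_i = 10^(G_i,dB/10)
  Stage 1: F_1 = 10^(0.818/10) = 1.207, G_1 = 10^(−0.818/10) = 0.8283
  Stage 2: F_2 = 10^(0.844/10) = 1.215, G_2 = 10^(22.7/10) = 186.2
Friis cascade:
  F = 1.207 + (1.215 − 1)/0.8283 = 1.466
NF = 10 log₁₀(1.466) = 1.66 dB

1.66 dB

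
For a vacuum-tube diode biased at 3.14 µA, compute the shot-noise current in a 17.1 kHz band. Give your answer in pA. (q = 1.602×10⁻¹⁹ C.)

131 pA

I_n = √(2qI·B)
2qI·B = 2 × 1.602×10⁻¹⁹ × 3.14×10⁻⁶ × 1.71×10⁴ = 1.72×10⁻²⁰ A²
I_n = √(1.72×10⁻²⁰) = 1.31×10⁻¹⁰ A = 131 pA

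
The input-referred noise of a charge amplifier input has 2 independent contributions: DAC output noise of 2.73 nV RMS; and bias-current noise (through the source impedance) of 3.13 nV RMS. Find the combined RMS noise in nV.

Uncorrelated sources add in power (mean-square): V_tot = √(ΣV_i²)
V_tot = √[(2.73×10⁻⁹)² + (3.13×10⁻⁹)²] = 4.15×10⁻⁹ V = 4.15 nV

4.15 nV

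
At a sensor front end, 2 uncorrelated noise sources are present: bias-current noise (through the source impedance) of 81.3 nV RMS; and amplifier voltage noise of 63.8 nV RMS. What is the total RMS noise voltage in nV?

103 nV

Uncorrelated sources add in power (mean-square): V_tot = √(ΣV_i²)
V_tot = √[(8.13×10⁻⁸)² + (6.38×10⁻⁸)²] = 1.03×10⁻⁷ V = 103 nV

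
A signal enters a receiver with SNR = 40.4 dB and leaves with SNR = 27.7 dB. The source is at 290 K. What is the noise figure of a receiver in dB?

NF (dB) = SNR_in(dB) − SNR_out(dB) when the source is at T₀
NF = 40.4 − 27.7 = 12.7 dB

12.7 dB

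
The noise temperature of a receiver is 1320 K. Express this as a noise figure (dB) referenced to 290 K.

7.44 dB

F = 1 + T_e/T₀ = 1 + 1320/290 = 5.55172
NF = 10 log₁₀(5.55172) = 7.44 dB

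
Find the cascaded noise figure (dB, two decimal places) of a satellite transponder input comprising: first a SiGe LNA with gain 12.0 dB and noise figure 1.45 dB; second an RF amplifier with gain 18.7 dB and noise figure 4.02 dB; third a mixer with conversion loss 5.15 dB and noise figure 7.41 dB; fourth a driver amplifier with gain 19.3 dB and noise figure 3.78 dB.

1.76 dB

Convert to linear (a loss of L dB is a gain of −L dB): F_i = 10^(NF_i/10), G_i = 10^(G_i,dB/10)
  Stage 1: F_1 = 10^(1.45/10) = 1.396, G_1 = 10^(12.0/10) = 15.85
  Stage 2: F_2 = 10^(4.02/10) = 2.523, G_2 = 10^(18.7/10) = 74.13
  Stage 3: F_3 = 10^(7.41/10) = 5.508, G_3 = 10^(−5.15/10) = 0.3055
  Stage 4: F_4 = 10^(3.78/10) = 2.388, G_4 = 10^(19.3/10) = 85.11
Friis cascade:
  F = 1.396 + (2.523 − 1)/15.85 + (5.508 − 1)/1175 + (2.388 − 1)/358.9 = 1.500
NF = 10 log₁₀(1.500) = 1.76 dB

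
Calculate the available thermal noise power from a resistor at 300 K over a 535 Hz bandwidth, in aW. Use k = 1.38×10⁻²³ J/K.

2.21 aW

P_n = kTB = 1.38×10⁻²³ × 300 × 5.35×10² = 2.21×10⁻¹⁸ W = 2.21 aW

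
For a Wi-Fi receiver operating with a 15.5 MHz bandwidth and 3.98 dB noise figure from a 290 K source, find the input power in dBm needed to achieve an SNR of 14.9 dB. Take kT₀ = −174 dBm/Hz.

−83.2 dBm

Sensitivity = −174 + 10 log₁₀(B) + NF + SNR_min
= −174 + 71.9 + 3.98 + 14.9
= −83.22 dBm → −83.2 dBm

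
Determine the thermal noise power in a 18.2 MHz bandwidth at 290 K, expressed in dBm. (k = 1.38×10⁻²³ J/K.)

P_n = kTB = 1.38×10⁻²³ × 290 × 1.82×10⁷ = 7.28×10⁻¹⁴ W
In dBm: 10 log₁₀(7.28×10⁻¹⁴ / 10⁻³) = −101.4 dBm

−101.4 dBm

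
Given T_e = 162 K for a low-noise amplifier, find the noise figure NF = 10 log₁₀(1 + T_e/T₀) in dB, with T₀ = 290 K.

1.93 dB

F = 1 + T_e/T₀ = 1 + 162/290 = 1.55862
NF = 10 log₁₀(1.55862) = 1.93 dB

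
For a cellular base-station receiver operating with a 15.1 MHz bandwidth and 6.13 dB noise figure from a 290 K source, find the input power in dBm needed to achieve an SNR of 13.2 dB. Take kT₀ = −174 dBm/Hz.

−82.9 dBm

Sensitivity = −174 + 10 log₁₀(B) + NF + SNR_min
= −174 + 71.79 + 6.13 + 13.2
= −82.88 dBm → −82.9 dBm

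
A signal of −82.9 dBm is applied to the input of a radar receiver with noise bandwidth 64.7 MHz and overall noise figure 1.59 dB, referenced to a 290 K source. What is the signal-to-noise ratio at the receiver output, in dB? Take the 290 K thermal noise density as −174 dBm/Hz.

11.4 dB

Noise floor: N = −174 + 10 log₁₀(B) + NF
10 log₁₀(6.47×10⁷) = 78.11 dB
N = −174 + 78.11 + 1.59 = −94.30 dBm
SNR = P_sig − N = −82.9 − (−94.30) = 11.40 dB → 11.4 dB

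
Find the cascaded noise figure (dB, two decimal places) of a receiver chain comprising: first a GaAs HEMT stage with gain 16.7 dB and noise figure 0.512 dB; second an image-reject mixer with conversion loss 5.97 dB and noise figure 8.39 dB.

0.97 dB

Convert to linear (a loss of L dB is a gain of −L dB): F_i = 10^(NF_i/10), G_i = 10^(G_i,dB/10)
  Stage 1: F_1 = 10^(0.512/10) = 1.125, G_1 = 10^(16.7/10) = 46.77
  Stage 2: F_2 = 10^(8.39/10) = 6.902, G_2 = 10^(−5.97/10) = 0.2529
Friis cascade:
  F = 1.125 + (6.902 − 1)/46.77 = 1.251
NF = 10 log₁₀(1.251) = 0.97 dB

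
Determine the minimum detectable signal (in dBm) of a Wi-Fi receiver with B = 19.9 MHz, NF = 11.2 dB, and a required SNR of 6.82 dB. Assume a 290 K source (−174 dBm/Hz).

−83.0 dBm

Sensitivity = −174 + 10 log₁₀(B) + NF + SNR_min
= −174 + 72.99 + 11.2 + 6.82
= −82.99 dBm → −83.0 dBm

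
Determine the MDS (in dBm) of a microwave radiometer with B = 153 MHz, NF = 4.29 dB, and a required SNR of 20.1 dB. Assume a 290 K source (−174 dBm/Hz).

−67.8 dBm

Sensitivity = −174 + 10 log₁₀(B) + NF + SNR_min
= −174 + 81.85 + 4.29 + 20.1
= −67.76 dBm → −67.8 dBm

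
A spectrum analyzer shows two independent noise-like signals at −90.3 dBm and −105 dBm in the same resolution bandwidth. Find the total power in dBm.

−90.2 dBm

Convert to linear, add, convert back:
P₁ = 9.33×10⁻¹³ W, P₂ = 3.16×10⁻¹⁴ W
P_tot = 9.65×10⁻¹³ W → 10 log₁₀(P_tot / 10⁻³) = −90.2 dBm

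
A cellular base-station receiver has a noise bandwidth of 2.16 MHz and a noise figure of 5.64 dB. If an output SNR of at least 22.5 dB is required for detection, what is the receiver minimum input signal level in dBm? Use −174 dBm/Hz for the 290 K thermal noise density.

−82.5 dBm

Sensitivity = −174 + 10 log₁₀(B) + NF + SNR_min
= −174 + 63.34 + 5.64 + 22.5
= −82.52 dBm → −82.5 dBm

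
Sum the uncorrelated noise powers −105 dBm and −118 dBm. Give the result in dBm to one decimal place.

−104.8 dBm

Convert to linear, add, convert back:
P₁ = 3.16×10⁻¹⁴ W, P₂ = 1.58×10⁻¹⁵ W
P_tot = 3.32×10⁻¹⁴ W → 10 log₁₀(P_tot / 10⁻³) = −104.8 dBm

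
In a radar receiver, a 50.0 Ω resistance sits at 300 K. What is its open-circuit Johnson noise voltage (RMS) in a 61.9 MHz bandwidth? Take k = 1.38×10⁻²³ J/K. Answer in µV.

V_n = √(4kTRB)
4kTRB = 4 × 1.38×10⁻²³ × 300 × 5.00×10¹ × 6.19×10⁷ = 5.13×10⁻¹¹ V²
V_n = √(5.13×10⁻¹¹) = 7.16×10⁻⁶ V = 7.16 µV

7.16 µV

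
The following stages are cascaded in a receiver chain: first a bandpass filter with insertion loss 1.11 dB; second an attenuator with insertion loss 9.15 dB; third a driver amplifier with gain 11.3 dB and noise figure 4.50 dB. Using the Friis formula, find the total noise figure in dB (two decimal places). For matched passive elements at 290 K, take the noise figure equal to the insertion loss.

Convert to linear (a loss of L dB is a gain of −L dB): F_i = 10^(NF_i/10), G_i = 10^(G_i,dB/10)
  Stage 1: F_1 = 10^(1.11/10) = 1.291, G_1 = 10^(−1.11/10) = 0.7745
  Stage 2: F_2 = 10^(9.15/10) = 8.222, G_2 = 10^(−9.15/10) = 0.1216
  Stage 3: F_3 = 10^(4.50/10) = 2.818, G_3 = 10^(11.3/10) = 13.49
Friis cascade:
  F = 1.291 + (8.222 − 1)/0.7745 + (2.818 − 1)/0.09419 = 29.92
NF = 10 log₁₀(29.92) = 14.76 dB

14.76 dB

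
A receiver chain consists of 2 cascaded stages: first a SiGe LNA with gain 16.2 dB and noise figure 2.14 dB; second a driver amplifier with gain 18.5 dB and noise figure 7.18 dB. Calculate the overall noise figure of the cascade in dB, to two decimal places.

2.40 dB

Convert to linear (a loss of L dB is a gain of −L dB): F_i = 10^(NF_i/10), G_i = 10^(G_i,dB/10)
  Stage 1: F_1 = 10^(2.14/10) = 1.637, G_1 = 10^(16.2/10) = 41.69
  Stage 2: F_2 = 10^(7.18/10) = 5.224, G_2 = 10^(18.5/10) = 70.79
Friis cascade:
  F = 1.637 + (5.224 − 1)/41.69 = 1.738
NF = 10 log₁₀(1.738) = 2.40 dB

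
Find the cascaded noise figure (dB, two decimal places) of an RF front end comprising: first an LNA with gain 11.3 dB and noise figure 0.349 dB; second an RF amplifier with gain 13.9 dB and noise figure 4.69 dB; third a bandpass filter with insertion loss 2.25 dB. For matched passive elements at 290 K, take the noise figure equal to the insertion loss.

0.90 dB

Convert to linear (a loss of L dB is a gain of −L dB): F_i = 10^(NF_i/10), G_i = 10^(G_i,dB/10)
  Stage 1: F_1 = 10^(0.349/10) = 1.084, G_1 = 10^(11.3/10) = 13.49
  Stage 2: F_2 = 10^(4.69/10) = 2.944, G_2 = 10^(13.9/10) = 24.55
  Stage 3: F_3 = 10^(2.25/10) = 1.679, G_3 = 10^(−2.25/10) = 0.5957
Friis cascade:
  F = 1.084 + (2.944 − 1)/13.49 + (1.679 − 1)/331.1 = 1.230
NF = 10 log₁₀(1.230) = 0.90 dB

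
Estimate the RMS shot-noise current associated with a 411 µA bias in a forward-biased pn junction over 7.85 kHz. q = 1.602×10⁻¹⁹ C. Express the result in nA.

1.02 nA

I_n = √(2qI·B)
2qI·B = 2 × 1.602×10⁻¹⁹ × 4.11×10⁻⁴ × 7.85×10³ = 1.03×10⁻¹⁸ A²
I_n = √(1.03×10⁻¹⁸) = 1.02×10⁻⁹ A = 1.02 nA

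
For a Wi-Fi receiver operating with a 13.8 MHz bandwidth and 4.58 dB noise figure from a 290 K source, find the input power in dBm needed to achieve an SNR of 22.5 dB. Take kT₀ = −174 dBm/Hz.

−75.5 dBm

Sensitivity = −174 + 10 log₁₀(B) + NF + SNR_min
= −174 + 71.4 + 4.58 + 22.5
= −75.52 dBm → −75.5 dBm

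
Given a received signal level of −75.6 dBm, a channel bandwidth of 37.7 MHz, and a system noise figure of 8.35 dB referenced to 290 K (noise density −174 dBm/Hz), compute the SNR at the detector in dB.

Noise floor: N = −174 + 10 log₁₀(B) + NF
10 log₁₀(3.77×10⁷) = 75.76 dB
N = −174 + 75.76 + 8.35 = −89.89 dBm
SNR = P_sig − N = −75.6 − (−89.89) = 14.29 dB → 14.3 dB

14.3 dB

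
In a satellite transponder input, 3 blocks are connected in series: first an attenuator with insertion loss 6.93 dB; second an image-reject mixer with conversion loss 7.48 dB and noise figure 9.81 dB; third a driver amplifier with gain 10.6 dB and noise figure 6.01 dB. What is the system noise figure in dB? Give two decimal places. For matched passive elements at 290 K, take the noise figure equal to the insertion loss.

Convert to linear (a loss of L dB is a gain of −L dB): F_i = 10^(NF_i/10), G_i = 10^(G_i,dB/10)
  Stage 1: F_1 = 10^(6.93/10) = 4.932, G_1 = 10^(−6.93/10) = 0.2028
  Stage 2: F_2 = 10^(9.81/10) = 9.572, G_2 = 10^(−7.48/10) = 0.1786
  Stage 3: F_3 = 10^(6.01/10) = 3.990, G_3 = 10^(10.6/10) = 11.48
Friis cascade:
  F = 4.932 + (9.572 − 1)/0.2028 + (3.990 − 1)/0.03622 = 129.8
NF = 10 log₁₀(129.8) = 21.13 dB

21.13 dB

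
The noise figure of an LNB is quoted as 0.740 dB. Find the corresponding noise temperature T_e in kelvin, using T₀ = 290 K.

F = 10^(0.740/10) = 1.18577
T_e = (F − 1)·T₀ = (1.18577 − 1) × 290 = 53.9 K

53.9 K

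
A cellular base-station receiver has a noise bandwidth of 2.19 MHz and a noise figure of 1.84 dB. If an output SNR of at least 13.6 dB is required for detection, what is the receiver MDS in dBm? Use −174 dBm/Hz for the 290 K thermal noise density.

−95.2 dBm

Sensitivity = −174 + 10 log₁₀(B) + NF + SNR_min
= −174 + 63.4 + 1.84 + 13.6
= −95.16 dBm → −95.2 dBm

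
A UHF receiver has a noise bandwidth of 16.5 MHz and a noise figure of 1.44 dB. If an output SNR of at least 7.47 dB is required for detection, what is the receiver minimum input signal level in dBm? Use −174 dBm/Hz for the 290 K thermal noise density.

−92.9 dBm

Sensitivity = −174 + 10 log₁₀(B) + NF + SNR_min
= −174 + 72.17 + 1.44 + 7.47
= −92.92 dBm → −92.9 dBm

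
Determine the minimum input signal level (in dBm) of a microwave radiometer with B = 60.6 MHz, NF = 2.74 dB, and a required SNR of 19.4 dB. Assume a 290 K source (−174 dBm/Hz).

−74.0 dBm

Sensitivity = −174 + 10 log₁₀(B) + NF + SNR_min
= −174 + 77.82 + 2.74 + 19.4
= −74.04 dBm → −74.0 dBm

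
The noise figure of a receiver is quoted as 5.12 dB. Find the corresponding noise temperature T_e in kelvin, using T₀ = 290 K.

653 K

F = 10^(5.12/10) = 3.25087
T_e = (F − 1)·T₀ = (3.25087 − 1) × 290 = 653 K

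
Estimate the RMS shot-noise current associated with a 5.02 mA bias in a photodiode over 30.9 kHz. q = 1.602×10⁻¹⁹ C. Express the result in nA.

7.05 nA

I_n = √(2qI·B)
2qI·B = 2 × 1.602×10⁻¹⁹ × 5.02×10⁻³ × 3.09×10⁴ = 4.97×10⁻¹⁷ A²
I_n = √(4.97×10⁻¹⁷) = 7.05×10⁻⁹ A = 7.05 nA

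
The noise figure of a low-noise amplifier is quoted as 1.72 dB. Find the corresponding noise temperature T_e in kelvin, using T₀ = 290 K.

141 K

F = 10^(1.72/10) = 1.48594
T_e = (F − 1)·T₀ = (1.48594 − 1) × 290 = 141 K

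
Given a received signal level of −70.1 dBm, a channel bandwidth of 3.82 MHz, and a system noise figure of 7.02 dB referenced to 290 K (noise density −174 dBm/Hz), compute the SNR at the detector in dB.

31.1 dB

Noise floor: N = −174 + 10 log₁₀(B) + NF
10 log₁₀(3.82×10⁶) = 65.82 dB
N = −174 + 65.82 + 7.02 = −101.16 dBm
SNR = P_sig − N = −70.1 − (−101.16) = 31.06 dB → 31.1 dB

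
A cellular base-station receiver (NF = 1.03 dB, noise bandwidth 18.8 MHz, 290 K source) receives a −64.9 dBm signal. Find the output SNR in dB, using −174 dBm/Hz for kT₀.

Noise floor: N = −174 + 10 log₁₀(B) + NF
10 log₁₀(1.88×10⁷) = 72.74 dB
N = −174 + 72.74 + 1.03 = −100.23 dBm
SNR = P_sig − N = −64.9 − (−100.23) = 35.33 dB → 35.3 dB

35.3 dB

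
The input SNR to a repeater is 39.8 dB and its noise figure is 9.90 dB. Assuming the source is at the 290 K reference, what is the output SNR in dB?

29.90 dB

By definition F = SNR_in/SNR_out, so in dB: SNR_out = SNR_in − NF
SNR_out = 39.8 − 9.90 = 29.90 dB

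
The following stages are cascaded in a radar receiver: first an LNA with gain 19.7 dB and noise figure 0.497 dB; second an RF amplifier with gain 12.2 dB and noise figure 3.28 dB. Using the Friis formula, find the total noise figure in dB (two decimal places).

Convert to linear (a loss of L dB is a gain of −L dB): F_i = 10^(NF_i/10), G_i = 10^(G_i,dB/10)
  Stage 1: F_1 = 10^(0.497/10) = 1.121, G_1 = 10^(19.7/10) = 93.33
  Stage 2: F_2 = 10^(3.28/10) = 2.128, G_2 = 10^(12.2/10) = 16.60
Friis cascade:
  F = 1.121 + (2.128 − 1)/93.33 = 1.133
NF = 10 log₁₀(1.133) = 0.54 dB

0.54 dB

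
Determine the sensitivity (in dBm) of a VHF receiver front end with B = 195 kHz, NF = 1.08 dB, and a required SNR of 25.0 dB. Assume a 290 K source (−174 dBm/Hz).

Sensitivity = −174 + 10 log₁₀(B) + NF + SNR_min
= −174 + 52.9 + 1.08 + 25.0
= −95.02 dBm → −95.0 dBm

−95.0 dBm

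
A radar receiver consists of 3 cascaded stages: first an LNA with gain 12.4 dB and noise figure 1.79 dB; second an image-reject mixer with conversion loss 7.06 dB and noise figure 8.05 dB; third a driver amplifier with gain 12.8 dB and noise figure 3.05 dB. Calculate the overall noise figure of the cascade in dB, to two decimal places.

Convert to linear (a loss of L dB is a gain of −L dB): F_i = 10^(NF_i/10), G_i = 10^(G_i,dB/10)
  Stage 1: F_1 = 10^(1.79/10) = 1.510, G_1 = 10^(12.4/10) = 17.38
  Stage 2: F_2 = 10^(8.05/10) = 6.383, G_2 = 10^(−7.06/10) = 0.1968
  Stage 3: F_3 = 10^(3.05/10) = 2.018, G_3 = 10^(12.8/10) = 19.05
Friis cascade:
  F = 1.510 + (6.383 − 1)/17.38 + (2.018 − 1)/3.420 = 2.118
NF = 10 log₁₀(2.118) = 3.26 dB

3.26 dB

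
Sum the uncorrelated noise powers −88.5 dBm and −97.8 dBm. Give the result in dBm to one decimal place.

Convert to linear, add, convert back:
P₁ = 1.41×10⁻¹² W, P₂ = 1.66×10⁻¹³ W
P_tot = 1.58×10⁻¹² W → 10 log₁₀(P_tot / 10⁻³) = −88.0 dBm

−88.0 dBm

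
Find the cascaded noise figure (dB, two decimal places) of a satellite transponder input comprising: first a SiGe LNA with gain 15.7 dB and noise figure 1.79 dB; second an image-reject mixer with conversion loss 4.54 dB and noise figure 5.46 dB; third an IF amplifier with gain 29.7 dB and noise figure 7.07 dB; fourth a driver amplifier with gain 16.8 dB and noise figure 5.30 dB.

2.77 dB

Convert to linear (a loss of L dB is a gain of −L dB): F_i = 10^(NF_i/10), G_i = 10^(G_i,dB/10)
  Stage 1: F_1 = 10^(1.79/10) = 1.510, G_1 = 10^(15.7/10) = 37.15
  Stage 2: F_2 = 10^(5.46/10) = 3.516, G_2 = 10^(−4.54/10) = 0.3516
  Stage 3: F_3 = 10^(7.07/10) = 5.093, G_3 = 10^(29.7/10) = 933.3
  Stage 4: F_4 = 10^(5.30/10) = 3.388, G_4 = 10^(16.8/10) = 47.86
Friis cascade:
  F = 1.510 + (3.516 − 1)/37.15 + (5.093 − 1)/13.06 + (3.388 − 1)/1.219×10⁴ = 1.891
NF = 10 log₁₀(1.891) = 2.77 dB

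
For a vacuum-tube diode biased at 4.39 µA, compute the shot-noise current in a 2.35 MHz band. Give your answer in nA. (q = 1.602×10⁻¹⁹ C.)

1.82 nA

I_n = √(2qI·B)
2qI·B = 2 × 1.602×10⁻¹⁹ × 4.39×10⁻⁶ × 2.35×10⁶ = 3.31×10⁻¹⁸ A²
I_n = √(3.31×10⁻¹⁸) = 1.82×10⁻⁹ A = 1.82 nA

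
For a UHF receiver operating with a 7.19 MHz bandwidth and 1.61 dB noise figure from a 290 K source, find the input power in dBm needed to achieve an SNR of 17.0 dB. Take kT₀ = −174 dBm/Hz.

Sensitivity = −174 + 10 log₁₀(B) + NF + SNR_min
= −174 + 68.57 + 1.61 + 17.0
= −86.82 dBm → −86.8 dBm

−86.8 dBm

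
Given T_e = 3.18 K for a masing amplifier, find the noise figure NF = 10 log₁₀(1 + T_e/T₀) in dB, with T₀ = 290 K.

F = 1 + T_e/T₀ = 1 + 3.18/290 = 1.01097
NF = 10 log₁₀(1.01097) = 0.047 dB

0.047 dB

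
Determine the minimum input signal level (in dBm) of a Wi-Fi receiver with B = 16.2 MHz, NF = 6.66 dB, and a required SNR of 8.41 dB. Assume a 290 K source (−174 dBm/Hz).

−86.8 dBm

Sensitivity = −174 + 10 log₁₀(B) + NF + SNR_min
= −174 + 72.1 + 6.66 + 8.41
= −86.83 dBm → −86.8 dBm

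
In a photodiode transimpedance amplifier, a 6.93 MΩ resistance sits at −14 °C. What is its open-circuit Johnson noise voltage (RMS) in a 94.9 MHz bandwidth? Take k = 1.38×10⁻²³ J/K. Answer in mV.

T = −14 °C + 273.15 = 259.15 K
V_n = √(4kTRB)
4kTRB = 4 × 1.38×10⁻²³ × 259.15 × 6.93×10⁶ × 9.49×10⁷ = 9.41×10⁻⁶ V²
V_n = √(9.41×10⁻⁶) = 3.07×10⁻³ V = 3.07 mV

3.07 mV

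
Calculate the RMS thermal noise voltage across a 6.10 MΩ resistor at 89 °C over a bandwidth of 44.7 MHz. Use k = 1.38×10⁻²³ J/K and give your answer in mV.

T = 89 °C + 273.15 = 362.15 K
V_n = √(4kTRB)
4kTRB = 4 × 1.38×10⁻²³ × 362.15 × 6.10×10⁶ × 4.47×10⁷ = 5.45×10⁻⁶ V²
V_n = √(5.45×10⁻⁶) = 2.33×10⁻³ V = 2.33 mV

2.33 mV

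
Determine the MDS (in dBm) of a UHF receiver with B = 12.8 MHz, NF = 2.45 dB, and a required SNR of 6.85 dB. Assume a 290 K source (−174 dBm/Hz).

−93.6 dBm

Sensitivity = −174 + 10 log₁₀(B) + NF + SNR_min
= −174 + 71.07 + 2.45 + 6.85
= −93.63 dBm → −93.6 dBm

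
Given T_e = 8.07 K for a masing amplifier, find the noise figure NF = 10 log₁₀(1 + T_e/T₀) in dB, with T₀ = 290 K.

F = 1 + T_e/T₀ = 1 + 8.07/290 = 1.02783
NF = 10 log₁₀(1.02783) = 0.119 dB

0.119 dB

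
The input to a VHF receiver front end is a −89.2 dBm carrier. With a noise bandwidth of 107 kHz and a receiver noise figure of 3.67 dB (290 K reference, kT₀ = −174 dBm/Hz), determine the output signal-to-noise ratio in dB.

30.8 dB

Noise floor: N = −174 + 10 log₁₀(B) + NF
10 log₁₀(1.07×10⁵) = 50.29 dB
N = −174 + 50.29 + 3.67 = −120.04 dBm
SNR = P_sig − N = −89.2 − (−120.04) = 30.84 dB → 30.8 dB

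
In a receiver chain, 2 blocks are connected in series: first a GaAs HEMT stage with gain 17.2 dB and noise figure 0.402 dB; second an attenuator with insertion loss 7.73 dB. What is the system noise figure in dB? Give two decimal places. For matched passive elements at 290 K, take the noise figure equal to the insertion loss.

0.76 dB

Convert to linear (a loss of L dB is a gain of −L dB): F_i = 10^(NF_i/10), G_i = 10^(G_i,dB/10)
  Stage 1: F_1 = 10^(0.402/10) = 1.097, G_1 = 10^(17.2/10) = 52.48
  Stage 2: F_2 = 10^(7.73/10) = 5.929, G_2 = 10^(−7.73/10) = 0.1687
Friis cascade:
  F = 1.097 + (5.929 − 1)/52.48 = 1.191
NF = 10 log₁₀(1.191) = 0.76 dB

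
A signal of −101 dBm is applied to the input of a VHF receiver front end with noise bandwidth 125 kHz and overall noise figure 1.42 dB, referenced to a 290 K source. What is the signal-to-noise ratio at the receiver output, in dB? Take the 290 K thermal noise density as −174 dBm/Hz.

20.6 dB

Noise floor: N = −174 + 10 log₁₀(B) + NF
10 log₁₀(1.25×10⁵) = 50.97 dB
N = −174 + 50.97 + 1.42 = −121.61 dBm
SNR = P_sig − N = −101 − (−121.61) = 20.61 dB → 20.6 dB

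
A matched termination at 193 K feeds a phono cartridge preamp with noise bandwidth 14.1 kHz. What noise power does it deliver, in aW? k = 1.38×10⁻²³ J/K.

37.6 aW

P_n = kTB = 1.38×10⁻²³ × 193 × 1.41×10⁴ = 3.76×10⁻¹⁷ W = 37.6 aW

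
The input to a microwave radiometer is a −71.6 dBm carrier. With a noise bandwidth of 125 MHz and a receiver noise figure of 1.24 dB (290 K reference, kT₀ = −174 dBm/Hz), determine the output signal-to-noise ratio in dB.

Noise floor: N = −174 + 10 log₁₀(B) + NF
10 log₁₀(1.25×10⁸) = 80.97 dB
N = −174 + 80.97 + 1.24 = −91.79 dBm
SNR = P_sig − N = −71.6 − (−91.79) = 20.19 dB → 20.2 dB

20.2 dB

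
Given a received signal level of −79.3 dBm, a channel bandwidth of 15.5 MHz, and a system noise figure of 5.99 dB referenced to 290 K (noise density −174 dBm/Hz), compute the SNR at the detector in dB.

Noise floor: N = −174 + 10 log₁₀(B) + NF
10 log₁₀(1.55×10⁷) = 71.9 dB
N = −174 + 71.9 + 5.99 = −96.11 dBm
SNR = P_sig − N = −79.3 − (−96.11) = 16.81 dB → 16.8 dB

16.8 dB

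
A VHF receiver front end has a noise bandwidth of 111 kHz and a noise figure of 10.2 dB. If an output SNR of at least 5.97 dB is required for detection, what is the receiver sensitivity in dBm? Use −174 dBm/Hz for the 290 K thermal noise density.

−107.4 dBm

Sensitivity = −174 + 10 log₁₀(B) + NF + SNR_min
= −174 + 50.45 + 10.2 + 5.97
= −107.38 dBm → −107.4 dBm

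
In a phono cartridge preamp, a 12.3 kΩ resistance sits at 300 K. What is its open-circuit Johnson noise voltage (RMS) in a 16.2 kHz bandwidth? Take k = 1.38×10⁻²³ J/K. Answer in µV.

1.82 µV

V_n = √(4kTRB)
4kTRB = 4 × 1.38×10⁻²³ × 300 × 1.23×10⁴ × 1.62×10⁴ = 3.30×10⁻¹² V²
V_n = √(3.30×10⁻¹²) = 1.82×10⁻⁶ V = 1.82 µV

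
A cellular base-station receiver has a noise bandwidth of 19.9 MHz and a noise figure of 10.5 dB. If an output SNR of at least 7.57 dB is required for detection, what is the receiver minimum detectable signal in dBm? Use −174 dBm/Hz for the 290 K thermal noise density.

Sensitivity = −174 + 10 log₁₀(B) + NF + SNR_min
= −174 + 72.99 + 10.5 + 7.57
= −82.94 dBm → −82.9 dBm

−82.9 dBm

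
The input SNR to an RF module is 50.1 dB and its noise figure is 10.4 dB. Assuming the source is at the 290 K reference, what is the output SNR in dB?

39.7 dB

By definition F = SNR_in/SNR_out, so in dB: SNR_out = SNR_in − NF
SNR_out = 50.1 − 10.4 = 39.7 dB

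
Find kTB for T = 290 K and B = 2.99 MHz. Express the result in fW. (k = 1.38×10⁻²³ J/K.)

P_n = kTB = 1.38×10⁻²³ × 290 × 2.99×10⁶ = 1.20×10⁻¹⁴ W = 12.0 fW

12.0 fW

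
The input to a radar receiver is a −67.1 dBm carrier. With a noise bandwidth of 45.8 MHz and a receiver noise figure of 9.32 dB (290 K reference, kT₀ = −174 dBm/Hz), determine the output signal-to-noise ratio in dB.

21.0 dB

Noise floor: N = −174 + 10 log₁₀(B) + NF
10 log₁₀(4.58×10⁷) = 76.61 dB
N = −174 + 76.61 + 9.32 = −88.07 dBm
SNR = P_sig − N = −67.1 − (−88.07) = 20.97 dB → 21.0 dB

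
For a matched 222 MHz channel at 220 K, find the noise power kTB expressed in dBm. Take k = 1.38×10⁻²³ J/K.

P_n = kTB = 1.38×10⁻²³ × 220 × 2.22×10⁸ = 6.74×10⁻¹³ W
In dBm: 10 log₁₀(6.74×10⁻¹³ / 10⁻³) = −91.7 dBm

−91.7 dBm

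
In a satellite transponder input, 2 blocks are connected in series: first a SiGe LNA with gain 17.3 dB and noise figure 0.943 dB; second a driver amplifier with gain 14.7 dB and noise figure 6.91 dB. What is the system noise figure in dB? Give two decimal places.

1.19 dB

Convert to linear (a loss of L dB is a gain of −L dB): F_i = 10^(NF_i/10), G_i = 10^(G_i,dB/10)
  Stage 1: F_1 = 10^(0.943/10) = 1.243, G_1 = 10^(17.3/10) = 53.70
  Stage 2: F_2 = 10^(6.91/10) = 4.909, G_2 = 10^(14.7/10) = 29.51
Friis cascade:
  F = 1.243 + (4.909 − 1)/53.70 = 1.315
NF = 10 log₁₀(1.315) = 1.19 dB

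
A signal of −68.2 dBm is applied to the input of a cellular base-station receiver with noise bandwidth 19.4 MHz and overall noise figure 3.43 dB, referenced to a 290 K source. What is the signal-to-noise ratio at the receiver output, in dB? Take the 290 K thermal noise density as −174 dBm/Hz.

29.5 dB

Noise floor: N = −174 + 10 log₁₀(B) + NF
10 log₁₀(1.94×10⁷) = 72.88 dB
N = −174 + 72.88 + 3.43 = −97.69 dBm
SNR = P_sig − N = −68.2 − (−97.69) = 29.49 dB → 29.5 dB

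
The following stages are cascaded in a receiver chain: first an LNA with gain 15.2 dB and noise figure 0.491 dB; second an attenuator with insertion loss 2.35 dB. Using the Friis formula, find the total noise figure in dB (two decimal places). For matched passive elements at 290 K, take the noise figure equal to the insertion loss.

0.57 dB

Convert to linear (a loss of L dB is a gain of −L dB): F_i = 10^(NF_i/10), G_i = 10^(G_i,dB/10)
  Stage 1: F_1 = 10^(0.491/10) = 1.120, G_1 = 10^(15.2/10) = 33.11
  Stage 2: F_2 = 10^(2.35/10) = 1.718, G_2 = 10^(−2.35/10) = 0.5821
Friis cascade:
  F = 1.120 + (1.718 − 1)/33.11 = 1.141
NF = 10 log₁₀(1.141) = 0.57 dB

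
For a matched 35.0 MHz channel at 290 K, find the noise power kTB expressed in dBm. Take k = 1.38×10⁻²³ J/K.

P_n = kTB = 1.38×10⁻²³ × 290 × 3.50×10⁷ = 1.40×10⁻¹³ W
In dBm: 10 log₁₀(1.40×10⁻¹³ / 10⁻³) = −98.5 dBm

−98.5 dBm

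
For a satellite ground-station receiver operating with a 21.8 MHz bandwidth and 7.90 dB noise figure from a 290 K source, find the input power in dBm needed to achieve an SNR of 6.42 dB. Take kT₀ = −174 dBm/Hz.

Sensitivity = −174 + 10 log₁₀(B) + NF + SNR_min
= −174 + 73.38 + 7.90 + 6.42
= −86.30 dBm → −86.3 dBm

−86.3 dBm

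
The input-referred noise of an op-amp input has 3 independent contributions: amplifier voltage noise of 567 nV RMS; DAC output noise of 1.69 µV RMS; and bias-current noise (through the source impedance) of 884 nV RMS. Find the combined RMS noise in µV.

1.99 µV

Uncorrelated sources add in power (mean-square): V_tot = √(ΣV_i²)
V_tot = √[(5.67×10⁻⁷)² + (1.69×10⁻⁶)² + (8.84×10⁻⁷)²] = 1.99×10⁻⁶ V = 1.99 µV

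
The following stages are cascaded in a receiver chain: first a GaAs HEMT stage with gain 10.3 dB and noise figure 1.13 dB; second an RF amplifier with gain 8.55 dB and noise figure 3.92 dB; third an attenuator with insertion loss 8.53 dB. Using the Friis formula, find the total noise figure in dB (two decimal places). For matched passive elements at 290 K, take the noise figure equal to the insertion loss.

Convert to linear (a loss of L dB is a gain of −L dB): F_i = 10^(NF_i/10), G_i = 10^(G_i,dB/10)
  Stage 1: F_1 = 10^(1.13/10) = 1.297, G_1 = 10^(10.3/10) = 10.72
  Stage 2: F_2 = 10^(3.92/10) = 2.466, G_2 = 10^(8.55/10) = 7.161
  Stage 3: F_3 = 10^(8.53/10) = 7.129, G_3 = 10^(−8.53/10) = 0.1403
Friis cascade:
  F = 1.297 + (2.466 − 1)/10.72 + (7.129 − 1)/76.74 = 1.514
NF = 10 log₁₀(1.514) = 1.80 dB

1.80 dB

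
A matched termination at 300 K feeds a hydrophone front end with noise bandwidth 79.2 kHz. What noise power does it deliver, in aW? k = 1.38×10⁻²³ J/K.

P_n = kTB = 1.38×10⁻²³ × 300 × 7.92×10⁴ = 3.28×10⁻¹⁶ W = 328 aW

328 aW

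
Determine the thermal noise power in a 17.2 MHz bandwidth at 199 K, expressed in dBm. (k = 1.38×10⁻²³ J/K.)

−103.3 dBm

P_n = kTB = 1.38×10⁻²³ × 199 × 1.72×10⁷ = 4.72×10⁻¹⁴ W
In dBm: 10 log₁₀(4.72×10⁻¹⁴ / 10⁻³) = −103.3 dBm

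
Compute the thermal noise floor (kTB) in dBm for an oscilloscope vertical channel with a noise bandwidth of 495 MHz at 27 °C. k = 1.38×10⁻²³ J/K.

T = 27 °C + 273.15 = 300.15 K
P_n = kTB = 1.38×10⁻²³ × 300.15 × 4.95×10⁸ = 2.05×10⁻¹² W
In dBm: 10 log₁₀(2.05×10⁻¹² / 10⁻³) = −86.9 dBm

−86.9 dBm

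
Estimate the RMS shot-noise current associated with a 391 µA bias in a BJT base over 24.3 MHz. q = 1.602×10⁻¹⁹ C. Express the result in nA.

55.2 nA

I_n = √(2qI·B)
2qI·B = 2 × 1.602×10⁻¹⁹ × 3.91×10⁻⁴ × 2.43×10⁷ = 3.04×10⁻¹⁵ A²
I_n = √(3.04×10⁻¹⁵) = 5.52×10⁻⁸ A = 55.2 nA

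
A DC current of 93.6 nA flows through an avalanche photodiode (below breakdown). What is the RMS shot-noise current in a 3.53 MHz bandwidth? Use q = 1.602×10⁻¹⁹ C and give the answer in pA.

325 pA

I_n = √(2qI·B)
2qI·B = 2 × 1.602×10⁻¹⁹ × 9.36×10⁻⁸ × 3.53×10⁶ = 1.06×10⁻¹⁹ A²
I_n = √(1.06×10⁻¹⁹) = 3.25×10⁻¹⁰ A = 325 pA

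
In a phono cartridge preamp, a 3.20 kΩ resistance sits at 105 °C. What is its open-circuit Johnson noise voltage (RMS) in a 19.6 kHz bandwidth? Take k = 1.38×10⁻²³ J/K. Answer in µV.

T = 105 °C + 273.15 = 378.15 K
V_n = √(4kTRB)
4kTRB = 4 × 1.38×10⁻²³ × 378.15 × 3.20×10³ × 1.96×10⁴ = 1.31×10⁻¹² V²
V_n = √(1.31×10⁻¹²) = 1.14×10⁻⁶ V = 1.14 µV

1.14 µV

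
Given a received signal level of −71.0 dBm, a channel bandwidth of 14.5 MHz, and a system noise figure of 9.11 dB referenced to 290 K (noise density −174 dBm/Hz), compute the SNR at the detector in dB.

22.3 dB

Noise floor: N = −174 + 10 log₁₀(B) + NF
10 log₁₀(1.45×10⁷) = 71.61 dB
N = −174 + 71.61 + 9.11 = −93.28 dBm
SNR = P_sig − N = −71.0 − (−93.28) = 22.28 dB → 22.3 dB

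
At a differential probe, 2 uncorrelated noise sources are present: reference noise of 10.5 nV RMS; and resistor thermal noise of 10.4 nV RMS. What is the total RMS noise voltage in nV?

14.8 nV

Uncorrelated sources add in power (mean-square): V_tot = √(ΣV_i²)
V_tot = √[(1.05×10⁻⁸)² + (1.04×10⁻⁸)²] = 1.48×10⁻⁸ V = 14.8 nV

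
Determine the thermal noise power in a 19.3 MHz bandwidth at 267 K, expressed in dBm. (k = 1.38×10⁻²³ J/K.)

P_n = kTB = 1.38×10⁻²³ × 267 × 1.93×10⁷ = 7.11×10⁻¹⁴ W
In dBm: 10 log₁₀(7.11×10⁻¹⁴ / 10⁻³) = −101.5 dBm

−101.5 dBm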